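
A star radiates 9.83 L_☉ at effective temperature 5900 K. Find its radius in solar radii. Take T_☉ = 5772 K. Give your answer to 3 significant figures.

R/R_☉ = √(L/L_☉) / (T/T_☉)² = √(9.83) / (1.022)²
       = 3.135 / 1.045 = 3.001.

3.00 solar radii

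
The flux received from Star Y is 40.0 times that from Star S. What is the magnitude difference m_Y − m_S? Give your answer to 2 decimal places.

-4.01

m_Y − m_S = −2.5 log₁₀(F_Y/F_S) = −2.5 log₁₀(40.0) = −2.5 × (1.602) = -4.005.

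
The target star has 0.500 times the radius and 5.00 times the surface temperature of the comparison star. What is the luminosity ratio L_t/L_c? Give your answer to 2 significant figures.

From the Stefan–Boltzmann law, L ∝ R²T⁴, so
L_t/L_c = (R_t/R_c)² (T_t/T_c)⁴ = (0.500)² × (5.00)⁴ = 0.2500 × 625.0 = 156.2.

1.6×10^2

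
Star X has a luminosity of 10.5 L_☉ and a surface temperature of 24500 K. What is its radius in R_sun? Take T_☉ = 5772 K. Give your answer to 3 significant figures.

R/R_☉ = √(L/L_☉) / (T/T_☉)² = √(10.5) / (4.245)²
       = 3.240 / 18.02 = 0.1799.

0.180 R_sun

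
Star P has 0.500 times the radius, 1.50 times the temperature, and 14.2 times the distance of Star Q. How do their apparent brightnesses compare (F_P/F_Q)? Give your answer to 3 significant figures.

L_P/L_Q = (R_P/R_Q)²(T_P/T_Q)⁴ = (0.500)² × (1.50)⁴ = 1.266.
F_P/F_Q = (L_P/L_Q)/(d_P/d_Q)² = 1.266 / (14.2)² = 0.006277.

0.00628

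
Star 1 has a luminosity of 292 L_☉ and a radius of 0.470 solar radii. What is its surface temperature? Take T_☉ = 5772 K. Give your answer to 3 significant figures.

3.48×10^4 K

T/T_☉ = (L/L_☉)^(1/4) / (R/R_☉)^(1/2)
T = 5772 × (292)^(1/4) / √(0.470) = 5772 × 4.134 / 0.6856 = 3.480×10^4 K.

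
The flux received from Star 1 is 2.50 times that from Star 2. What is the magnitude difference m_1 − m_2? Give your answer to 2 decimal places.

m_1 − m_2 = −2.5 log₁₀(F_1/F_2) = −2.5 log₁₀(2.50) = −2.5 × (0.398) = -0.995.

-0.99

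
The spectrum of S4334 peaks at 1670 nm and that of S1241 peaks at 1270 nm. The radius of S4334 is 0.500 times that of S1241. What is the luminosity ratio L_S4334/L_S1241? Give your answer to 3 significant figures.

Wien's law gives T ∝ 1/λ_max, so T_S4334/T_S1241 = λ_S1241/λ_S4334 = 1270/1670 = 0.7605.
Then L ∝ R²T⁴ gives L_S4334/L_S1241 = (0.500)² × (0.7605)⁴ = 0.2500 × 0.3345 = 0.08362.

0.0836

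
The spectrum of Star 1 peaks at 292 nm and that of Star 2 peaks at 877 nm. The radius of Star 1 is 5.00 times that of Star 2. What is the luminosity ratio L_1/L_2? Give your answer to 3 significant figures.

2.03×10^3

Wien's law gives T ∝ 1/λ_max, so T_1/T_2 = λ_2/λ_1 = 877/292 = 3.003.
Then L ∝ R²T⁴ gives L_1/L_2 = (5.00)² × (3.003)⁴ = 25.00 × 81.37 = 2034.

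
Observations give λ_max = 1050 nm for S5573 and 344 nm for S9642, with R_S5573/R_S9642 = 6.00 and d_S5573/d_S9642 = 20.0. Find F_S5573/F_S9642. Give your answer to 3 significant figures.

0.00104

Wien's law: T_S5573/T_S9642 = λ_S9642/λ_S5573 = 344/1050 = 0.3276.
L_S5573/L_S9642 = (R_S5573/R_S9642)²(T_S5573/T_S9642)⁴ = (6.00)²(0.3276)⁴ = 0.4147.
F_S5573/F_S9642 = (L_S5573/L_S9642)/(d_S5573/d_S9642)² = 0.4147/(20.0)² = 0.001037.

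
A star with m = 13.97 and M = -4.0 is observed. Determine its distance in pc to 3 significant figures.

m − M = 5 log₁₀(d/10 pc)
13.97 − (-4.0) = 17.97 = 5 log₁₀(d/10)
d = 10 × 10^(17.97/5) = 10 × 10^3.594 = 3.926×10^4 pc.

3.93×10^4 pc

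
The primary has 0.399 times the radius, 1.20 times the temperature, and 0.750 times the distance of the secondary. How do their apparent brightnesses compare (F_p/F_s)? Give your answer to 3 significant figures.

0.587

L_p/L_s = (R_p/R_s)²(T_p/T_s)⁴ = (0.399)² × (1.20)⁴ = 0.3301.
F_p/F_s = (L_p/L_s)/(d_p/d_s)² = 0.3301 / (0.750)² = 0.5869.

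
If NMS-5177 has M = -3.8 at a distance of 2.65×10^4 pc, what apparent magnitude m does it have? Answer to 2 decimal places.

13.32

m = M + 5 log₁₀(d/10 pc) = -3.8 + 5 log₁₀(2.65×10^4/10)
  = -3.8 + 5 × 3.423 = -3.8 + 17.12 = 13.32.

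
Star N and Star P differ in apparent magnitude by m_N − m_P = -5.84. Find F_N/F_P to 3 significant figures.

F_N/F_P = 10^(−(m_N − m_P)/2.5) = 10^(5.84/2.5) = 10^2.336 = 216.8.

217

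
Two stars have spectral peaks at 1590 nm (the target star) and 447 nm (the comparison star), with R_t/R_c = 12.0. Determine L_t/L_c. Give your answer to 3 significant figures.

Wien's law gives T ∝ 1/λ_max, so T_t/T_c = λ_c/λ_t = 447/1590 = 0.2811.
Then L ∝ R²T⁴ gives L_t/L_c = (12.0)² × (0.2811)⁴ = 144.0 × 0.006247 = 0.8995.

0.900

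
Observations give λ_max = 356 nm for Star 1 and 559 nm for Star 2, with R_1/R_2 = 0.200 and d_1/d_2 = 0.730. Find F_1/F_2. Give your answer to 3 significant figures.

Wien's law: T_1/T_2 = λ_2/λ_1 = 559/356 = 1.570.
L_1/L_2 = (R_1/R_2)²(T_1/T_2)⁴ = (0.200)²(1.570)⁴ = 0.2432.
F_1/F_2 = (L_1/L_2)/(d_1/d_2)² = 0.2432/(0.730)² = 0.4563.

0.456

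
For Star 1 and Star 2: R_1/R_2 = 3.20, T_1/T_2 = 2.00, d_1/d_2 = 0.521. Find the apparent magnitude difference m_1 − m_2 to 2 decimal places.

L_1/L_2 = (3.20)²(2.00)⁴ = 163.8.
F_1/F_2 = (L_1/L_2)/(d_1/d_2)² = 163.8/0.2714 = 603.6.
m_1 − m_2 = −2.5 log₁₀(603.6) = -6.95.

-6.95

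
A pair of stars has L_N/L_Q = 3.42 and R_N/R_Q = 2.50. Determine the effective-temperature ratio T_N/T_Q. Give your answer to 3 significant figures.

L ∝ R²T⁴ gives T ∝ (L/R²)^(1/4), so
T_N/T_Q = (3.42 / 2.50²)^(1/4) = (0.5472)^(1/4) = 0.8601.

0.860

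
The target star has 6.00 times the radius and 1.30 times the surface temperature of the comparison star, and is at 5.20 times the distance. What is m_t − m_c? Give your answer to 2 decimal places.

L_t/L_c = (6.00)²(1.30)⁴ = 102.8.
F_t/F_c = (L_t/L_c)/(d_t/d_c)² = 102.8/27.04 = 3.803.
m_t − m_c = −2.5 log₁₀(3.803) = -1.45.

-1.45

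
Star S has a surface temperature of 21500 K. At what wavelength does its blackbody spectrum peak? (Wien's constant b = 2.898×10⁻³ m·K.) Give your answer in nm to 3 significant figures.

λ_max = b/T = 2.898×10⁻³ / 21500 = 1.35×10^-7 m = 134.8 nm.

135 nm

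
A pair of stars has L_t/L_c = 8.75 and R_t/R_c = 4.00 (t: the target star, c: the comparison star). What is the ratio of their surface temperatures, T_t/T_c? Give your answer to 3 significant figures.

0.860

L ∝ R²T⁴ gives T ∝ (L/R²)^(1/4), so
T_t/T_c = (8.75 / 4.00²)^(1/4) = (0.5469)^(1/4) = 0.8599.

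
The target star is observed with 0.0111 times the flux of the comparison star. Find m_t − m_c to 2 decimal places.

4.89

m_t − m_c = −2.5 log₁₀(F_t/F_c) = −2.5 log₁₀(0.0111) = −2.5 × (-1.955) = 4.887.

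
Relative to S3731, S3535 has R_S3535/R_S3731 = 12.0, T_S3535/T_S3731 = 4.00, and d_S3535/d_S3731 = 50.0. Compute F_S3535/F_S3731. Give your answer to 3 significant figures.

L_S3535/L_S3731 = (R_S3535/R_S3731)²(T_S3535/T_S3731)⁴ = (12.0)² × (4.00)⁴ = 3.686×10^4.
F_S3535/F_S3731 = (L_S3535/L_S3731)/(d_S3535/d_S3731)² = 3.686×10^4 / (50.0)² = 14.75.

14.7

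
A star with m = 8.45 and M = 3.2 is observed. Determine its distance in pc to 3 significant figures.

112 pc

m − M = 5 log₁₀(d/10 pc)
8.45 − (3.2) = 5.25 = 5 log₁₀(d/10)
d = 10 × 10^(5.25/5) = 10 × 10^1.050 = 112.2 pc.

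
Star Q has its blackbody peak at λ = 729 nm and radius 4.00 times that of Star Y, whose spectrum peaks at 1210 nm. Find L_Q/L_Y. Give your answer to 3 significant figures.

Wien's law gives T ∝ 1/λ_max, so T_Q/T_Y = λ_Y/λ_Q = 1210/729 = 1.660.
Then L ∝ R²T⁴ gives L_Q/L_Y = (4.00)² × (1.660)⁴ = 16.00 × 7.590 = 121.4.

121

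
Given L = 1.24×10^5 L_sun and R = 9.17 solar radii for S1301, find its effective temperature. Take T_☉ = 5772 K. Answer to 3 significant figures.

3.58×10^4 K

T/T_☉ = (L/L_☉)^(1/4) / (R/R_☉)^(1/2)
T = 5772 × (1.24×10^5)^(1/4) / √(9.17) = 5772 × 18.77 / 3.028 = 3.577×10^4 K.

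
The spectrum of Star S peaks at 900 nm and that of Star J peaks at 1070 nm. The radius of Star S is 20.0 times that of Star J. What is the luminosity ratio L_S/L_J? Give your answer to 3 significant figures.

799

Wien's law gives T ∝ 1/λ_max, so T_S/T_J = λ_J/λ_S = 1070/900 = 1.189.
Then L ∝ R²T⁴ gives L_S/L_J = (20.0)² × (1.189)⁴ = 400.0 × 1.998 = 799.1.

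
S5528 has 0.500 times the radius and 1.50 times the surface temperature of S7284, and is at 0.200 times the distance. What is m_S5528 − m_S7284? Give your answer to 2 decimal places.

L_S5528/L_S7284 = (0.500)²(1.50)⁴ = 1.266.
F_S5528/F_S7284 = (L_S5528/L_S7284)/(d_S5528/d_S7284)² = 1.266/0.04000 = 31.64.
m_S5528 − m_S7284 = −2.5 log₁₀(31.64) = -3.75.

-3.75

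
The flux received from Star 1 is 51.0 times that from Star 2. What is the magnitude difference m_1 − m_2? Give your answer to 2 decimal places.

-4.27

m_1 − m_2 = −2.5 log₁₀(F_1/F_2) = −2.5 log₁₀(51.0) = −2.5 × (1.708) = -4.269.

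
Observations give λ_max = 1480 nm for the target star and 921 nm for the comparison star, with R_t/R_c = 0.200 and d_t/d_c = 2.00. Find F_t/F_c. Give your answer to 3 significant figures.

0.00150

Wien's law: T_t/T_c = λ_c/λ_t = 921/1480 = 0.6223.
L_t/L_c = (R_t/R_c)²(T_t/T_c)⁴ = (0.200)²(0.6223)⁴ = 0.005999.
F_t/F_c = (L_t/L_c)/(d_t/d_c)² = 0.005999/(2.00)² = 0.001500.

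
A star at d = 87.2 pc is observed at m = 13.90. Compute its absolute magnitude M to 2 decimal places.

9.20

M = m − 5 log₁₀(d/10 pc) = 13.90 − 5 log₁₀(87.2/10)
  = 13.90 − 5 × 0.941 = 13.90 − 4.70 = 9.20.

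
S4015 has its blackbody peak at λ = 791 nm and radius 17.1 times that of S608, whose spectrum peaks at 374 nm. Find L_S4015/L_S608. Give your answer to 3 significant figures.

Wien's law gives T ∝ 1/λ_max, so T_S4015/T_S608 = λ_S608/λ_S4015 = 374/791 = 0.4728.
Then L ∝ R²T⁴ gives L_S4015/L_S608 = (17.1)² × (0.4728)⁴ = 292.4 × 0.04998 = 14.61.

14.6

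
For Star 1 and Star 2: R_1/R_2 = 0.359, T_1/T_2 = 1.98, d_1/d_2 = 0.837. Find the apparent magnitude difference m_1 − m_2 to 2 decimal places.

L_1/L_2 = (0.359)²(1.98)⁴ = 1.981.
F_1/F_2 = (L_1/L_2)/(d_1/d_2)² = 1.981/0.7006 = 2.827.
m_1 − m_2 = −2.5 log₁₀(2.827) = -1.13.

-1.13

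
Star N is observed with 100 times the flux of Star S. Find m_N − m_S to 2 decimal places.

-5.00

m_N − m_S = −2.5 log₁₀(F_N/F_S) = −2.5 log₁₀(100) = −2.5 × (2.000) = -5.000.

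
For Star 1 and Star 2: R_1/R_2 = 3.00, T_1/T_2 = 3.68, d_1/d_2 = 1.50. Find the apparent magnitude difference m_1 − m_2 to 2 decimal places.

L_1/L_2 = (3.00)²(3.68)⁴ = 1651.
F_1/F_2 = (L_1/L_2)/(d_1/d_2)² = 1651/2.250 = 733.6.
m_1 − m_2 = −2.5 log₁₀(733.6) = -7.16.

-7.16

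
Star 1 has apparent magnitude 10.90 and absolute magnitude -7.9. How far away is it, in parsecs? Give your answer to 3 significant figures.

5.75×10^4 pc

m − M = 5 log₁₀(d/10 pc)
10.90 − (-7.9) = 18.80 = 5 log₁₀(d/10)
d = 10 × 10^(18.80/5) = 10 × 10^3.760 = 5.754×10^4 pc.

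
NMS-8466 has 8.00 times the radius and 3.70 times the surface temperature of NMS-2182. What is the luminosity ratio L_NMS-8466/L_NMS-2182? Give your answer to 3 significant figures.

1.20×10^4

From the Stefan–Boltzmann law, L ∝ R²T⁴, so
L_NMS-8466/L_NMS-2182 = (R_NMS-8466/R_NMS-2182)² (T_NMS-8466/T_NMS-2182)⁴ = (8.00)² × (3.70)⁴ = 64.00 × 187.4 = 1.199×10^4.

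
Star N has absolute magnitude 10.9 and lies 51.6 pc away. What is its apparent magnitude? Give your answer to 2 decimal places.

14.46

m = M + 5 log₁₀(d/10 pc) = 10.9 + 5 log₁₀(51.6/10)
  = 10.9 + 5 × 0.713 = 10.9 + 3.56 = 14.46.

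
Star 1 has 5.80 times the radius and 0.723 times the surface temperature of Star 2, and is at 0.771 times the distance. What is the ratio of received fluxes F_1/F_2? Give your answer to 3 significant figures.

15.5

L_1/L_2 = (R_1/R_2)²(T_1/T_2)⁴ = (5.80)² × (0.723)⁴ = 9.192.
F_1/F_2 = (L_1/L_2)/(d_1/d_2)² = 9.192 / (0.771)² = 15.46.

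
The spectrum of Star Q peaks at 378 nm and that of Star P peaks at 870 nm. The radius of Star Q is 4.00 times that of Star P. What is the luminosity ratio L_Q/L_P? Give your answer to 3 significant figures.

449

Wien's law gives T ∝ 1/λ_max, so T_Q/T_P = λ_P/λ_Q = 870/378 = 2.302.
Then L ∝ R²T⁴ gives L_Q/L_P = (4.00)² × (2.302)⁴ = 16.00 × 28.06 = 449.0.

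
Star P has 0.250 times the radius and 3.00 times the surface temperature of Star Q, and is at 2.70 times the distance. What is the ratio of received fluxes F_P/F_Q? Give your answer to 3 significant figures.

L_P/L_Q = (R_P/R_Q)²(T_P/T_Q)⁴ = (0.250)² × (3.00)⁴ = 5.062.
F_P/F_Q = (L_P/L_Q)/(d_P/d_Q)² = 5.062 / (2.70)² = 0.6944.

0.694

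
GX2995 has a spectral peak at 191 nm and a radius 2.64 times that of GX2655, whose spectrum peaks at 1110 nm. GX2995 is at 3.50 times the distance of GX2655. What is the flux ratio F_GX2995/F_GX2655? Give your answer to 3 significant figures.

Wien's law: T_GX2995/T_GX2655 = λ_GX2655/λ_GX2995 = 1110/191 = 5.812.
L_GX2995/L_GX2655 = (R_GX2995/R_GX2655)²(T_GX2995/T_GX2655)⁴ = (2.64)²(5.812)⁴ = 7950.
F_GX2995/F_GX2655 = (L_GX2995/L_GX2655)/(d_GX2995/d_GX2655)² = 7950/(3.50)² = 649.0.

649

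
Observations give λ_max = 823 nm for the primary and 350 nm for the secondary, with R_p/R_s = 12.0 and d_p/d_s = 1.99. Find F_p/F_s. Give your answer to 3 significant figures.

1.19

Wien's law: T_p/T_s = λ_s/λ_p = 350/823 = 0.4253.
L_p/L_s = (R_p/R_s)²(T_p/T_s)⁴ = (12.0)²(0.4253)⁴ = 4.710.
F_p/F_s = (L_p/L_s)/(d_p/d_s)² = 4.710/(1.99)² = 1.189.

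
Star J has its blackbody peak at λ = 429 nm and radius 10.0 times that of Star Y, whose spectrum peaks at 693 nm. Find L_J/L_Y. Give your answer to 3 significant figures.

Wien's law gives T ∝ 1/λ_max, so T_J/T_Y = λ_Y/λ_J = 693/429 = 1.615.
Then L ∝ R²T⁴ gives L_J/L_Y = (10.0)² × (1.615)⁴ = 100.0 × 6.809 = 680.9.

681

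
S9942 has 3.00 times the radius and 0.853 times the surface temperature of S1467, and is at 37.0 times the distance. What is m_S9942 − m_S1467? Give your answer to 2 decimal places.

6.15

L_S9942/L_S1467 = (3.00)²(0.853)⁴ = 4.765.
F_S9942/F_S1467 = (L_S9942/L_S1467)/(d_S9942/d_S1467)² = 4.765/1369 = 0.003480.
m_S9942 − m_S1467 = −2.5 log₁₀(0.003480) = 6.15.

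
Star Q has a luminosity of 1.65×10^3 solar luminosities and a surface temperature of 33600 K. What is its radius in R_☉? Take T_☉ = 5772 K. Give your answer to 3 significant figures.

R/R_☉ = √(L/L_☉) / (T/T_☉)² = √(1.65×10^3) / (5.821)²
       = 40.62 / 33.89 = 1.199.

1.20 R_☉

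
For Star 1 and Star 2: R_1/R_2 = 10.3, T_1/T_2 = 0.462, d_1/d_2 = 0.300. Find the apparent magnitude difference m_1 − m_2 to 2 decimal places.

L_1/L_2 = (10.3)²(0.462)⁴ = 4.833.
F_1/F_2 = (L_1/L_2)/(d_1/d_2)² = 4.833/0.09000 = 53.70.
m_1 − m_2 = −2.5 log₁₀(53.70) = -4.32.

-4.32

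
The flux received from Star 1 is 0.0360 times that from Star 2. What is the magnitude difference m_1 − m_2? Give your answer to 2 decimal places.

m_1 − m_2 = −2.5 log₁₀(F_1/F_2) = −2.5 log₁₀(0.0360) = −2.5 × (-1.444) = 3.609.

3.61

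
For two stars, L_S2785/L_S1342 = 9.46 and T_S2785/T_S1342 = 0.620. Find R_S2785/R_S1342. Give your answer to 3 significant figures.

L ∝ R²T⁴ gives R ∝ √L / T², so
R_S2785/R_S1342 = √(9.46) / (0.620)² = 3.076 / 0.3844 = 8.001.

8.00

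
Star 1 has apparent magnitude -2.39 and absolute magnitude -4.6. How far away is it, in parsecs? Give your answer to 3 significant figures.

m − M = 5 log₁₀(d/10 pc)
-2.39 − (-4.6) = 2.21 = 5 log₁₀(d/10)
d = 10 × 10^(2.21/5) = 10 × 10^0.442 = 27.67 pc.

27.7 pc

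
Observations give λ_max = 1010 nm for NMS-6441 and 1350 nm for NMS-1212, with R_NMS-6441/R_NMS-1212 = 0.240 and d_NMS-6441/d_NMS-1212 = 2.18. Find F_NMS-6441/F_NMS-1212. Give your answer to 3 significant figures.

Wien's law: T_NMS-6441/T_NMS-1212 = λ_NMS-1212/λ_NMS-6441 = 1350/1010 = 1.337.
L_NMS-6441/L_NMS-1212 = (R_NMS-6441/R_NMS-1212)²(T_NMS-6441/T_NMS-1212)⁴ = (0.240)²(1.337)⁴ = 0.1839.
F_NMS-6441/F_NMS-1212 = (L_NMS-6441/L_NMS-1212)/(d_NMS-6441/d_NMS-1212)² = 0.1839/(2.18)² = 0.03869.

0.0387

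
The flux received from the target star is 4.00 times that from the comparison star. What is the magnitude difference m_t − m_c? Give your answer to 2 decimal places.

m_t − m_c = −2.5 log₁₀(F_t/F_c) = −2.5 log₁₀(4.00) = −2.5 × (0.602) = -1.505.

-1.51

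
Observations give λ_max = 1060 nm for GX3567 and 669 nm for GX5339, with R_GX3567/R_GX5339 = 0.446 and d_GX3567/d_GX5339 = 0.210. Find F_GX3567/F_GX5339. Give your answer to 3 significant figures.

Wien's law: T_GX3567/T_GX5339 = λ_GX5339/λ_GX3567 = 669/1060 = 0.6311.
L_GX3567/L_GX5339 = (R_GX3567/R_GX5339)²(T_GX3567/T_GX5339)⁴ = (0.446)²(0.6311)⁴ = 0.03156.
F_GX3567/F_GX5339 = (L_GX3567/L_GX5339)/(d_GX3567/d_GX5339)² = 0.03156/(0.210)² = 0.7157.

0.716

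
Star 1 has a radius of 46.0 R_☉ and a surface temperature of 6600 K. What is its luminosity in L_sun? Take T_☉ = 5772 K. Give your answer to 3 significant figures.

3.62×10^3 L_sun

L/L_☉ = (R/R_☉)² (T/T_☉)⁴ = (46.0)² × (6600/5772)⁴
       = 2116 × (1.143)⁴ = 2116 × 1.710 = 3617.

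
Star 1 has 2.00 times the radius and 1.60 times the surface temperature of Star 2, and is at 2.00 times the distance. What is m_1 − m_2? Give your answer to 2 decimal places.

L_1/L_2 = (2.00)²(1.60)⁴ = 26.21.
F_1/F_2 = (L_1/L_2)/(d_1/d_2)² = 26.21/4.000 = 6.554.
m_1 − m_2 = −2.5 log₁₀(6.554) = -2.04.

-2.04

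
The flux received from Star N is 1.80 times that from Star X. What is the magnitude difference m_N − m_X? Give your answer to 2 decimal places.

-0.64

m_N − m_X = −2.5 log₁₀(F_N/F_X) = −2.5 log₁₀(1.80) = −2.5 × (0.255) = -0.638.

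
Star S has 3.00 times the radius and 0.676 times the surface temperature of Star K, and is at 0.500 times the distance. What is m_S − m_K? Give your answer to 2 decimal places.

-2.19

L_S/L_K = (3.00)²(0.676)⁴ = 1.879.
F_S/F_K = (L_S/L_K)/(d_S/d_K)² = 1.879/0.2500 = 7.518.
m_S − m_K = −2.5 log₁₀(7.518) = -2.19.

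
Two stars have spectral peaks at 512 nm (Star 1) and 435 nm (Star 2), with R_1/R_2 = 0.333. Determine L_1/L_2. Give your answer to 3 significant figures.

0.0578

Wien's law gives T ∝ 1/λ_max, so T_1/T_2 = λ_2/λ_1 = 435/512 = 0.8496.
Then L ∝ R²T⁴ gives L_1/L_2 = (0.333)² × (0.8496)⁴ = 0.1109 × 0.5210 = 0.05778.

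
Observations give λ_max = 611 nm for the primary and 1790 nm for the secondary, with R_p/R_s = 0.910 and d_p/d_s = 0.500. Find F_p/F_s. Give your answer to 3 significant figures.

244

Wien's law: T_p/T_s = λ_s/λ_p = 1790/611 = 2.930.
L_p/L_s = (R_p/R_s)²(T_p/T_s)⁴ = (0.910)²(2.930)⁴ = 61.00.
F_p/F_s = (L_p/L_s)/(d_p/d_s)² = 61.00/(0.500)² = 244.0.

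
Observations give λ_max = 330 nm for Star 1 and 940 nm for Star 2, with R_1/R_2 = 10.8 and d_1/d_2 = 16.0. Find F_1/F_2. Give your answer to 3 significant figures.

Wien's law: T_1/T_2 = λ_2/λ_1 = 940/330 = 2.848.
L_1/L_2 = (R_1/R_2)²(T_1/T_2)⁴ = (10.8)²(2.848)⁴ = 7679.
F_1/F_2 = (L_1/L_2)/(d_1/d_2)² = 7679/(16.0)² = 30.00.

30.0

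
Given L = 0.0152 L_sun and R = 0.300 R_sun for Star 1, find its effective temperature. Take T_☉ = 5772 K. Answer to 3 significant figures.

T/T_☉ = (L/L_☉)^(1/4) / (R/R_☉)^(1/2)
T = 5772 × (0.0152)^(1/4) / √(0.300) = 5772 × 0.3511 / 0.5477 = 3700 K.

3.70×10^3 K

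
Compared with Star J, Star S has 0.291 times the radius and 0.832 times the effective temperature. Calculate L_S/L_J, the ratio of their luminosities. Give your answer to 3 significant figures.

From the Stefan–Boltzmann law, L ∝ R²T⁴, so
L_S/L_J = (R_S/R_J)² (T_S/T_J)⁴ = (0.291)² × (0.832)⁴ = 0.08468 × 0.4792 = 0.04058.

0.0406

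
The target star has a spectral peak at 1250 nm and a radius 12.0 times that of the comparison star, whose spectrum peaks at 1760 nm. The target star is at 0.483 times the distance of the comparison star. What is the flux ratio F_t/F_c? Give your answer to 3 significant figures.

2.43×10^3

Wien's law: T_t/T_c = λ_c/λ_t = 1760/1250 = 1.408.
L_t/L_c = (R_t/R_c)²(T_t/T_c)⁴ = (12.0)²(1.408)⁴ = 565.9.
F_t/F_c = (L_t/L_c)/(d_t/d_c)² = 565.9/(0.483)² = 2426.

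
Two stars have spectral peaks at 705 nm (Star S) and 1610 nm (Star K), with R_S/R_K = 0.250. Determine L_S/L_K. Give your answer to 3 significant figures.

1.70

Wien's law gives T ∝ 1/λ_max, so T_S/T_K = λ_K/λ_S = 1610/705 = 2.284.
Then L ∝ R²T⁴ gives L_S/L_K = (0.250)² × (2.284)⁴ = 0.06250 × 27.20 = 1.700.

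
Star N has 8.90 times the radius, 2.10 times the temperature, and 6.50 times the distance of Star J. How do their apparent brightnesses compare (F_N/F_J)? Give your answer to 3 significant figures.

L_N/L_J = (R_N/R_J)²(T_N/T_J)⁴ = (8.90)² × (2.10)⁴ = 1540.
F_N/F_J = (L_N/L_J)/(d_N/d_J)² = 1540 / (6.50)² = 36.46.

36.5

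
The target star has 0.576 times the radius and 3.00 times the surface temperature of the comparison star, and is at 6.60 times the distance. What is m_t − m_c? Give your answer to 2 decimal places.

0.52

L_t/L_c = (0.576)²(3.00)⁴ = 26.87.
F_t/F_c = (L_t/L_c)/(d_t/d_c)² = 26.87/43.56 = 0.6169.
m_t − m_c = −2.5 log₁₀(0.6169) = 0.52.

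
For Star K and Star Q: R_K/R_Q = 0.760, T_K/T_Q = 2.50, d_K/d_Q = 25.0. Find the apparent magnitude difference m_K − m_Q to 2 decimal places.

L_K/L_Q = (0.760)²(2.50)⁴ = 22.56.
F_K/F_Q = (L_K/L_Q)/(d_K/d_Q)² = 22.56/625.0 = 0.03610.
m_K − m_Q = −2.5 log₁₀(0.03610) = 3.61.

3.61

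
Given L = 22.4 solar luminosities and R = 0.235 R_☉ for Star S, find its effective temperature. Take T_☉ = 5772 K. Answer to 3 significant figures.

2.59×10^4 K

T/T_☉ = (L/L_☉)^(1/4) / (R/R_☉)^(1/2)
T = 5772 × (22.4)^(1/4) / √(0.235) = 5772 × 2.176 / 0.4848 = 2.590×10^4 K.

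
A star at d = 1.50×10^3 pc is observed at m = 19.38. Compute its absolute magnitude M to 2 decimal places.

8.50

M = m − 5 log₁₀(d/10 pc) = 19.38 − 5 log₁₀(1.50×10^3/10)
  = 19.38 − 5 × 2.176 = 19.38 − 10.88 = 8.50.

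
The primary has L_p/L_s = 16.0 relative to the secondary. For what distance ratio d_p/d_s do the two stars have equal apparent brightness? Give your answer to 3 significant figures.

Equal flux requires L_p/d_p² = L_s/d_s², so d_p/d_s = √(L_p/L_s)
= √(16.0) = 4.000.

4.00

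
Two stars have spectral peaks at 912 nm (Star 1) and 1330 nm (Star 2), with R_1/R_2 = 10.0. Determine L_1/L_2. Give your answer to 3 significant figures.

Wien's law gives T ∝ 1/λ_max, so T_1/T_2 = λ_2/λ_1 = 1330/912 = 1.458.
Then L ∝ R²T⁴ gives L_1/L_2 = (10.0)² × (1.458)⁴ = 100.0 × 4.523 = 452.3.

452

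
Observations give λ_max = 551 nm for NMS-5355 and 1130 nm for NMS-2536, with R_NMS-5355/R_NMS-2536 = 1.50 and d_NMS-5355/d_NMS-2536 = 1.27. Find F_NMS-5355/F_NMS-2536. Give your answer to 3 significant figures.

24.7

Wien's law: T_NMS-5355/T_NMS-2536 = λ_NMS-2536/λ_NMS-5355 = 1130/551 = 2.051.
L_NMS-5355/L_NMS-2536 = (R_NMS-5355/R_NMS-2536)²(T_NMS-5355/T_NMS-2536)⁴ = (1.50)²(2.051)⁴ = 39.80.
F_NMS-5355/F_NMS-2536 = (L_NMS-5355/L_NMS-2536)/(d_NMS-5355/d_NMS-2536)² = 39.80/(1.27)² = 24.68.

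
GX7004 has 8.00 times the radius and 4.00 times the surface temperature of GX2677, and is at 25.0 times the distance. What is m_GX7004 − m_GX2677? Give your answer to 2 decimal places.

-3.55

L_GX7004/L_GX2677 = (8.00)²(4.00)⁴ = 1.638×10^4.
F_GX7004/F_GX2677 = (L_GX7004/L_GX2677)/(d_GX7004/d_GX2677)² = 1.638×10^4/625.0 = 26.21.
m_GX7004 − m_GX2677 = −2.5 log₁₀(26.21) = -3.55.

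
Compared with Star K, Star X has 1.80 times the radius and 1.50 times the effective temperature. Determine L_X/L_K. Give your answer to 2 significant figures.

16

From the Stefan–Boltzmann law, L ∝ R²T⁴, so
L_X/L_K = (R_X/R_K)² (T_X/T_K)⁴ = (1.80)² × (1.50)⁴ = 3.240 × 5.062 = 16.40.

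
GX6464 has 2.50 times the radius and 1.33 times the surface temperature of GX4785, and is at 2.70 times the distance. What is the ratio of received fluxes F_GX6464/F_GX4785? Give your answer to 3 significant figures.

2.68

L_GX6464/L_GX4785 = (R_GX6464/R_GX4785)²(T_GX6464/T_GX4785)⁴ = (2.50)² × (1.33)⁴ = 19.56.
F_GX6464/F_GX4785 = (L_GX6464/L_GX4785)/(d_GX6464/d_GX4785)² = 19.56 / (2.70)² = 2.683.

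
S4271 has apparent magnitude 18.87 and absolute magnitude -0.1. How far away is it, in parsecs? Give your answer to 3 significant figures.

m − M = 5 log₁₀(d/10 pc)
18.87 − (-0.1) = 18.97 = 5 log₁₀(d/10)
d = 10 × 10^(18.97/5) = 10 × 10^3.794 = 6.223×10^4 pc.

6.22×10^4 pc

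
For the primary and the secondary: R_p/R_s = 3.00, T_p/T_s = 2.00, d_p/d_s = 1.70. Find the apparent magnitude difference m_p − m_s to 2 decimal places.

-4.24

L_p/L_s = (3.00)²(2.00)⁴ = 144.0.
F_p/F_s = (L_p/L_s)/(d_p/d_s)² = 144.0/2.890 = 49.83.
m_p − m_s = −2.5 log₁₀(49.83) = -4.24.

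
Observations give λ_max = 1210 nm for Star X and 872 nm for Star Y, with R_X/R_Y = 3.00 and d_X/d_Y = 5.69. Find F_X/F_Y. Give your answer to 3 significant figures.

Wien's law: T_X/T_Y = λ_Y/λ_X = 872/1210 = 0.7207.
L_X/L_Y = (R_X/R_Y)²(T_X/T_Y)⁴ = (3.00)²(0.7207)⁴ = 2.428.
F_X/F_Y = (L_X/L_Y)/(d_X/d_Y)² = 2.428/(5.69)² = 0.07498.

0.0750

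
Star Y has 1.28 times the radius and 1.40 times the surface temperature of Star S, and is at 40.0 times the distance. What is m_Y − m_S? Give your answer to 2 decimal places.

6.01

L_Y/L_S = (1.28)²(1.40)⁴ = 6.294.
F_Y/F_S = (L_Y/L_S)/(d_Y/d_S)² = 6.294/1600 = 0.003934.
m_Y − m_S = −2.5 log₁₀(0.003934) = 6.01.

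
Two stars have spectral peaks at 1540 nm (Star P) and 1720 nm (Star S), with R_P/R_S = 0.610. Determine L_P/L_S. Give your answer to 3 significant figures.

0.579

Wien's law gives T ∝ 1/λ_max, so T_P/T_S = λ_S/λ_P = 1720/1540 = 1.117.
Then L ∝ R²T⁴ gives L_P/L_S = (0.610)² × (1.117)⁴ = 0.3721 × 1.556 = 0.5790.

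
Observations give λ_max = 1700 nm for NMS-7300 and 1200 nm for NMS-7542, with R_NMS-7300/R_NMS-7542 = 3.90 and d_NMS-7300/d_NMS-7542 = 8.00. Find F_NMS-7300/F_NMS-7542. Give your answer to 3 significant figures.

0.0590

Wien's law: T_NMS-7300/T_NMS-7542 = λ_NMS-7542/λ_NMS-7300 = 1200/1700 = 0.7059.
L_NMS-7300/L_NMS-7542 = (R_NMS-7300/R_NMS-7542)²(T_NMS-7300/T_NMS-7542)⁴ = (3.90)²(0.7059)⁴ = 3.776.
F_NMS-7300/F_NMS-7542 = (L_NMS-7300/L_NMS-7542)/(d_NMS-7300/d_NMS-7542)² = 3.776/(8.00)² = 0.05900.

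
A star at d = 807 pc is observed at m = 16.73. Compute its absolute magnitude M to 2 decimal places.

M = m − 5 log₁₀(d/10 pc) = 16.73 − 5 log₁₀(807/10)
  = 16.73 − 5 × 1.907 = 16.73 − 9.53 = 7.20.

7.20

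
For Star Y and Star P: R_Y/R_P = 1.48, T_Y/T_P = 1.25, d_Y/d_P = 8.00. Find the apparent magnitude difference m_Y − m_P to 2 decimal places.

2.70

L_Y/L_P = (1.48)²(1.25)⁴ = 5.348.
F_Y/F_P = (L_Y/L_P)/(d_Y/d_P)² = 5.348/64.00 = 0.08356.
m_Y − m_P = −2.5 log₁₀(0.08356) = 2.70.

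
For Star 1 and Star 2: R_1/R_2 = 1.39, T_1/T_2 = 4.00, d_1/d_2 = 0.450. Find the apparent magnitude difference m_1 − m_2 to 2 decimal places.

L_1/L_2 = (1.39)²(4.00)⁴ = 494.6.
F_1/F_2 = (L_1/L_2)/(d_1/d_2)² = 494.6/0.2025 = 2443.
m_1 − m_2 = −2.5 log₁₀(2443) = -8.47.

-8.47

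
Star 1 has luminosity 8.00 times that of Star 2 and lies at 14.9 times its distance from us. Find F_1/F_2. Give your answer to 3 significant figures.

0.0360

F = L/(4πd²), so F_1/F_2 = (L_1/L_2) / (d_1/d_2)²
= 8.00 / (14.9)² = 8.00 / 222.0 = 0.03603.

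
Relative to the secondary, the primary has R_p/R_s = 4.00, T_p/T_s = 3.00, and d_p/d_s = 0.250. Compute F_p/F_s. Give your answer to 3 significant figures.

2.07×10^4

L_p/L_s = (R_p/R_s)²(T_p/T_s)⁴ = (4.00)² × (3.00)⁴ = 1296.
F_p/F_s = (L_p/L_s)/(d_p/d_s)² = 1296 / (0.250)² = 2.074×10^4.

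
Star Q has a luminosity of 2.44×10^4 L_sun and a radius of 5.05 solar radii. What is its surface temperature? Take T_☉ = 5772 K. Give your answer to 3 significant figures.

3.21×10^4 K

T/T_☉ = (L/L_☉)^(1/4) / (R/R_☉)^(1/2)
T = 5772 × (2.44×10^4)^(1/4) / √(5.05) = 5772 × 12.50 / 2.247 = 3.210×10^4 K.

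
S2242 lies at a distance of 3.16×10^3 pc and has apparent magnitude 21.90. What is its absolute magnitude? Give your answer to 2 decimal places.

M = m − 5 log₁₀(d/10 pc) = 21.90 − 5 log₁₀(3.16×10^3/10)
  = 21.90 − 5 × 2.500 = 21.90 − 12.50 = 9.40.

9.40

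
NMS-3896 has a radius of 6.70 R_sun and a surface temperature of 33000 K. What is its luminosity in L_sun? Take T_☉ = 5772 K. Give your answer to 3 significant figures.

4.80×10^4 L_sun

L/L_☉ = (R/R_☉)² (T/T_☉)⁴ = (6.70)² × (33000/5772)⁴
       = 44.89 × (5.717)⁴ = 44.89 × 1068 = 4.796×10^4.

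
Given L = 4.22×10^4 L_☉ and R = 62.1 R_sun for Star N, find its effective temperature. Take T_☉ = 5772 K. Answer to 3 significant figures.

T/T_☉ = (L/L_☉)^(1/4) / (R/R_☉)^(1/2)
T = 5772 × (4.22×10^4)^(1/4) / √(62.1) = 5772 × 14.33 / 7.880 = 1.050×10^4 K.

1.05×10^4 K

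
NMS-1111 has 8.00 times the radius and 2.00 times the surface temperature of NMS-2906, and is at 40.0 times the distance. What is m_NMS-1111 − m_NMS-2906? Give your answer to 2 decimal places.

0.48

L_NMS-1111/L_NMS-2906 = (8.00)²(2.00)⁴ = 1024.
F_NMS-1111/F_NMS-2906 = (L_NMS-1111/L_NMS-2906)/(d_NMS-1111/d_NMS-2906)² = 1024/1600 = 0.6400.
m_NMS-1111 − m_NMS-2906 = −2.5 log₁₀(0.6400) = 0.48.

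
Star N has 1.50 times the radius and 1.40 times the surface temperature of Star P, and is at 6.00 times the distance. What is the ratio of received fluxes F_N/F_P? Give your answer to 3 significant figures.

L_N/L_P = (R_N/R_P)²(T_N/T_P)⁴ = (1.50)² × (1.40)⁴ = 8.644.
F_N/F_P = (L_N/L_P)/(d_N/d_P)² = 8.644 / (6.00)² = 0.2401.

0.240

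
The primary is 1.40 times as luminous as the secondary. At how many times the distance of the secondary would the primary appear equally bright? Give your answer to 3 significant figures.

1.18

Equal flux requires L_p/d_p² = L_s/d_s², so d_p/d_s = √(L_p/L_s)
= √(1.40) = 1.183.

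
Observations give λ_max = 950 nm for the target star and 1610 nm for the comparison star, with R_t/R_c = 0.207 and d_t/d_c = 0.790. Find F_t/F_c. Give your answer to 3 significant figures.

Wien's law: T_t/T_c = λ_c/λ_t = 1610/950 = 1.695.
L_t/L_c = (R_t/R_c)²(T_t/T_c)⁴ = (0.207)²(1.695)⁴ = 0.3535.
F_t/F_c = (L_t/L_c)/(d_t/d_c)² = 0.3535/(0.790)² = 0.5664.

0.566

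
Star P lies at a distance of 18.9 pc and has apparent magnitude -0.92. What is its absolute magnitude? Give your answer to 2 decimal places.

M = m − 5 log₁₀(d/10 pc) = -0.92 − 5 log₁₀(18.9/10)
  = -0.92 − 5 × 0.276 = -0.92 − 1.38 = -2.30.

-2.30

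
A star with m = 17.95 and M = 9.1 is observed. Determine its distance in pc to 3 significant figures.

589 pc

m − M = 5 log₁₀(d/10 pc)
17.95 − (9.1) = 8.85 = 5 log₁₀(d/10)
d = 10 × 10^(8.85/5) = 10 × 10^1.770 = 588.8 pc.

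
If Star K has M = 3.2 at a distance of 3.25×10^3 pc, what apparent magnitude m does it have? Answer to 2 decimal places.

15.76

m = M + 5 log₁₀(d/10 pc) = 3.2 + 5 log₁₀(3.25×10^3/10)
  = 3.2 + 5 × 2.512 = 3.2 + 12.56 = 15.76.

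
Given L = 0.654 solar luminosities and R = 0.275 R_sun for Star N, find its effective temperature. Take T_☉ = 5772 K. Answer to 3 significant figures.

9.90×10^3 K

T/T_☉ = (L/L_☉)^(1/4) / (R/R_☉)^(1/2)
T = 5772 × (0.654)^(1/4) / √(0.275) = 5772 × 0.8993 / 0.5244 = 9898 K.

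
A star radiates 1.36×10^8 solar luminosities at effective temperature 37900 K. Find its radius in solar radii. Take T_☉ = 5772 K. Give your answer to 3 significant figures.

R/R_☉ = √(L/L_☉) / (T/T_☉)² = √(1.36×10^8) / (6.566)²
       = 1.166×10^4 / 43.11 = 270.5.

270 solar radii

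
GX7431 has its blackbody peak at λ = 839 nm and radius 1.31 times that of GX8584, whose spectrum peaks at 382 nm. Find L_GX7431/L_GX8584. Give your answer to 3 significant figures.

0.0737

Wien's law gives T ∝ 1/λ_max, so T_GX7431/T_GX8584 = λ_GX8584/λ_GX7431 = 382/839 = 0.4553.
Then L ∝ R²T⁴ gives L_GX7431/L_GX8584 = (1.31)² × (0.4553)⁴ = 1.716 × 0.04297 = 0.07375.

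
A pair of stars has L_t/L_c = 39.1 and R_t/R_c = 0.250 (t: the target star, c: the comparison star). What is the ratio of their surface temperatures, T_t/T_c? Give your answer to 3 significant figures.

5.00

L ∝ R²T⁴ gives T ∝ (L/R²)^(1/4), so
T_t/T_c = (39.1 / 0.250²)^(1/4) = (625.6)^(1/4) = 5.001.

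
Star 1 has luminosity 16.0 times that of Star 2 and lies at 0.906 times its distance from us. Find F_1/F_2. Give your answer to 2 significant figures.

19

F = L/(4πd²), so F_1/F_2 = (L_1/L_2) / (d_1/d_2)²
= 16.0 / (0.906)² = 16.0 / 0.8208 = 19.49.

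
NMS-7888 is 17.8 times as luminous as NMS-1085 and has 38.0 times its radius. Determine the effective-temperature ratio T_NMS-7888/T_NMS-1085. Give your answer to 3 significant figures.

0.333

L ∝ R²T⁴ gives T ∝ (L/R²)^(1/4), so
T_NMS-7888/T_NMS-1085 = (17.8 / 38.0²)^(1/4) = (0.01233)^(1/4) = 0.3332.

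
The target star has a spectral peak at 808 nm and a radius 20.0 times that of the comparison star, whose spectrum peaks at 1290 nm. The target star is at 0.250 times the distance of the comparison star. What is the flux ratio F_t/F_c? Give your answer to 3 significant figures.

4.16×10^4

Wien's law: T_t/T_c = λ_c/λ_t = 1290/808 = 1.597.
L_t/L_c = (R_t/R_c)²(T_t/T_c)⁴ = (20.0)²(1.597)⁴ = 2599.
F_t/F_c = (L_t/L_c)/(d_t/d_c)² = 2599/(0.250)² = 4.158×10^4.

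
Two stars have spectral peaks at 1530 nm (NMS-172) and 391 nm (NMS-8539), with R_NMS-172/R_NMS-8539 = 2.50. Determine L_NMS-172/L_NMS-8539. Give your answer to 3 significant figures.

Wien's law gives T ∝ 1/λ_max, so T_NMS-172/T_NMS-8539 = λ_NMS-8539/λ_NMS-172 = 391/1530 = 0.2556.
Then L ∝ R²T⁴ gives L_NMS-172/L_NMS-8539 = (2.50)² × (0.2556)⁴ = 6.250 × 0.004265 = 0.02666.

0.0267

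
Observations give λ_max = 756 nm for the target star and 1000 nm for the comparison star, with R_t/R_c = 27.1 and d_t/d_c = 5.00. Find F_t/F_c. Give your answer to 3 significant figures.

89.9

Wien's law: T_t/T_c = λ_c/λ_t = 1000/756 = 1.323.
L_t/L_c = (R_t/R_c)²(T_t/T_c)⁴ = (27.1)²(1.323)⁴ = 2248.
F_t/F_c = (L_t/L_c)/(d_t/d_c)² = 2248/(5.00)² = 89.93.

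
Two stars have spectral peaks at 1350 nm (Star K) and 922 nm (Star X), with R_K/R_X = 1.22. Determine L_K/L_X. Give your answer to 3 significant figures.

0.324

Wien's law gives T ∝ 1/λ_max, so T_K/T_X = λ_X/λ_K = 922/1350 = 0.6830.
Then L ∝ R²T⁴ gives L_K/L_X = (1.22)² × (0.6830)⁴ = 1.488 × 0.2176 = 0.3238.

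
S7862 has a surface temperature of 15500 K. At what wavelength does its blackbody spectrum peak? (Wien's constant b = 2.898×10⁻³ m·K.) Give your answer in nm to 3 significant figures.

187 nm

λ_max = b/T = 2.898×10⁻³ / 15500 = 1.87×10^-7 m = 187.0 nm.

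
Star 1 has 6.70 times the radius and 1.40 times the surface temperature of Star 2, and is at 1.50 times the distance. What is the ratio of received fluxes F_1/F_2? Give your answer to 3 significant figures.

76.6

L_1/L_2 = (R_1/R_2)²(T_1/T_2)⁴ = (6.70)² × (1.40)⁴ = 172.4.
F_1/F_2 = (L_1/L_2)/(d_1/d_2)² = 172.4 / (1.50)² = 76.64.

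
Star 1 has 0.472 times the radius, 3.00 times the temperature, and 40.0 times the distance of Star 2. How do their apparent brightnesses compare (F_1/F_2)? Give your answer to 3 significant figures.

L_1/L_2 = (R_1/R_2)²(T_1/T_2)⁴ = (0.472)² × (3.00)⁴ = 18.05.
F_1/F_2 = (L_1/L_2)/(d_1/d_2)² = 18.05 / (40.0)² = 0.01128.

0.0113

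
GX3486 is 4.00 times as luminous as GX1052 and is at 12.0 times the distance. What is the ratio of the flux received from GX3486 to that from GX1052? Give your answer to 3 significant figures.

F = L/(4πd²), so F_GX3486/F_GX1052 = (L_GX3486/L_GX1052) / (d_GX3486/d_GX1052)²
= 4.00 / (12.0)² = 4.00 / 144.0 = 0.02778.

0.0278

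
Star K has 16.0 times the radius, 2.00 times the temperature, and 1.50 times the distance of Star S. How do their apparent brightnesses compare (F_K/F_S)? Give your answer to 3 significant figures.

1.82×10^3

L_K/L_S = (R_K/R_S)²(T_K/T_S)⁴ = (16.0)² × (2.00)⁴ = 4096.
F_K/F_S = (L_K/L_S)/(d_K/d_S)² = 4096 / (1.50)² = 1820.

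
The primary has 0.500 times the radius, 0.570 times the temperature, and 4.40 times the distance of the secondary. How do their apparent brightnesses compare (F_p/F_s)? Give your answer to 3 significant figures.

0.00136

L_p/L_s = (R_p/R_s)²(T_p/T_s)⁴ = (0.500)² × (0.570)⁴ = 0.02639.
F_p/F_s = (L_p/L_s)/(d_p/d_s)² = 0.02639 / (4.40)² = 0.001363.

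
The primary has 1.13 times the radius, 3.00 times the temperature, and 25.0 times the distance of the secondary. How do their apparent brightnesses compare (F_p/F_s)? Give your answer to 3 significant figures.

0.165

L_p/L_s = (R_p/R_s)²(T_p/T_s)⁴ = (1.13)² × (3.00)⁴ = 103.4.
F_p/F_s = (L_p/L_s)/(d_p/d_s)² = 103.4 / (25.0)² = 0.1655.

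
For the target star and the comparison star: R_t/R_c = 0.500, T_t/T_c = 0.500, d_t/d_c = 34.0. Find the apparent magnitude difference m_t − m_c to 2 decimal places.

12.17

L_t/L_c = (0.500)²(0.500)⁴ = 0.01562.
F_t/F_c = (L_t/L_c)/(d_t/d_c)² = 0.01562/1156 = 1.352×10^-5.
m_t − m_c = −2.5 log₁₀(1.352×10^-5) = 12.17.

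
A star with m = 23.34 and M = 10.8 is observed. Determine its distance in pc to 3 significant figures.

m − M = 5 log₁₀(d/10 pc)
23.34 − (10.8) = 12.54 = 5 log₁₀(d/10)
d = 10 × 10^(12.54/5) = 10 × 10^2.508 = 3221 pc.

3.22×10^3 pc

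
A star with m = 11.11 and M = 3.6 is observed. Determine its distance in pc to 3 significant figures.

318 pc

m − M = 5 log₁₀(d/10 pc)
11.11 − (3.6) = 7.51 = 5 log₁₀(d/10)
d = 10 × 10^(7.51/5) = 10 × 10^1.502 = 317.7 pc.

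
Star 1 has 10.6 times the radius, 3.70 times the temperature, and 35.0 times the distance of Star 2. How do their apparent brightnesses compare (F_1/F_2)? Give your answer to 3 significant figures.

L_1/L_2 = (R_1/R_2)²(T_1/T_2)⁴ = (10.6)² × (3.70)⁴ = 2.106×10^4.
F_1/F_2 = (L_1/L_2)/(d_1/d_2)² = 2.106×10^4 / (35.0)² = 17.19.

17.2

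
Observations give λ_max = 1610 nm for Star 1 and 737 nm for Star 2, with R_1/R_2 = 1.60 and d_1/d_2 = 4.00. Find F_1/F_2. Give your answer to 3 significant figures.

Wien's law: T_1/T_2 = λ_2/λ_1 = 737/1610 = 0.4578.
L_1/L_2 = (R_1/R_2)²(T_1/T_2)⁴ = (1.60)²(0.4578)⁴ = 0.1124.
F_1/F_2 = (L_1/L_2)/(d_1/d_2)² = 0.1124/(4.00)² = 0.007026.

0.00703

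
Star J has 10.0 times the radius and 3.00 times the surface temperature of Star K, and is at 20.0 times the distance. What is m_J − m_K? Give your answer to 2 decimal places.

L_J/L_K = (10.0)²(3.00)⁴ = 8100.
F_J/F_K = (L_J/L_K)/(d_J/d_K)² = 8100/400.0 = 20.25.
m_J − m_K = −2.5 log₁₀(20.25) = -3.27.

-3.27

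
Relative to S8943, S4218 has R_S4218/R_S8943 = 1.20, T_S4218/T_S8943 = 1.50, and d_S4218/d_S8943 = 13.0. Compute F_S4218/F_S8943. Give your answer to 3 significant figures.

0.0431

L_S4218/L_S8943 = (R_S4218/R_S8943)²(T_S4218/T_S8943)⁴ = (1.20)² × (1.50)⁴ = 7.290.
F_S4218/F_S8943 = (L_S4218/L_S8943)/(d_S4218/d_S8943)² = 7.290 / (13.0)² = 0.04314.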